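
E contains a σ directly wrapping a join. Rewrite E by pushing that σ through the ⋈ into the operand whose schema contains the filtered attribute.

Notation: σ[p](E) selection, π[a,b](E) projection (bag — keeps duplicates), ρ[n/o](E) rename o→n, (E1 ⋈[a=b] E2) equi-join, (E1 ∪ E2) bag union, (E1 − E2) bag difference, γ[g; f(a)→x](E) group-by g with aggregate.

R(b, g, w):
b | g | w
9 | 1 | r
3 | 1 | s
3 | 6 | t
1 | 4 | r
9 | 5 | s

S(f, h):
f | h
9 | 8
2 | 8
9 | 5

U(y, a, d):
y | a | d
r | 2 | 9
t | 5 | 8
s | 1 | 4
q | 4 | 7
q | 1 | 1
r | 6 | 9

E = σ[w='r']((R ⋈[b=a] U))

σ filters on w, owned by the left side.
E' = (σ[w='r'](R) ⋈[b=a] U)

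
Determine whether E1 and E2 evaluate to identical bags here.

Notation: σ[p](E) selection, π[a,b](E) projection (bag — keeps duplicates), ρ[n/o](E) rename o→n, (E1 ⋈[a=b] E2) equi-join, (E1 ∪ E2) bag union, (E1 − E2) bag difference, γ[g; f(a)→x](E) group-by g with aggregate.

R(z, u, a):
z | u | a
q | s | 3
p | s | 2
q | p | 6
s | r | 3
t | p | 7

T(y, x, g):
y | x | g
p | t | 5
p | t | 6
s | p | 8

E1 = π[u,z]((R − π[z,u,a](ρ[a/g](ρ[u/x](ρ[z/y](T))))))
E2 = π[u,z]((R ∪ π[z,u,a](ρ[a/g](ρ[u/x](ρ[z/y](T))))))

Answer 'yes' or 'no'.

E1 subexpression sizes:
  R → 5
  T → 3
  ρ[z/y](T) → 3
  ρ[u/x](ρ[z/y](T)) → 3
  ρ[a/g](ρ[u/x](ρ[z/y](T))) → 3
  π[z,u,a](ρ[a/g](ρ[u/x](ρ[z/y](T)))) → 3
  (R − π[z,u,a](ρ[a/g](ρ[u/x](ρ[z/y](T))))) → 5
  π[u,z]((R − π[z,u,a](ρ[a/g](ρ[u/x](ρ[z/y](T)))))) → 5
E2 subexpression sizes:
  R → 5
  T → 3
  ρ[z/y](T) → 3
  ρ[u/x](ρ[z/y](T)) → 3
  ρ[a/g](ρ[u/x](ρ[z/y](T))) → 3
  π[z,u,a](ρ[a/g](ρ[u/x](ρ[z/y](T)))) → 3
  (R ∪ π[z,u,a](ρ[a/g](ρ[u/x](ρ[z/y](T))))) → 8
  π[u,z]((R ∪ π[z,u,a](ρ[a/g](ρ[u/x](ρ[z/y](T)))))) → 8

E1 result:
u | z
p | q
p | t
r | s
s | p
s | q
E2 result:
u | z
p | q
p | s
p | t
r | s
s | p
s | q
t | p
t | p
Witness: ('p', 's') appears 0× in E1 but 1× in E2.

no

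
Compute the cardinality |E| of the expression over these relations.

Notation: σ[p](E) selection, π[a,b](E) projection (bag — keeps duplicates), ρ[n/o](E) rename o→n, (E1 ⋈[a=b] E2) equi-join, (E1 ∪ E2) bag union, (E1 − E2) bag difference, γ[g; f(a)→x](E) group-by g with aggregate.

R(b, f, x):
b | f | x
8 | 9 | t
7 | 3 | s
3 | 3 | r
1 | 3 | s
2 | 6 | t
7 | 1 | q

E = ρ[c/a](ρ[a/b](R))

Subexpression sizes:
  R → 6
  ρ[a/b](R) → 6
  ρ[c/a](ρ[a/b](R)) → 6

|E| = 6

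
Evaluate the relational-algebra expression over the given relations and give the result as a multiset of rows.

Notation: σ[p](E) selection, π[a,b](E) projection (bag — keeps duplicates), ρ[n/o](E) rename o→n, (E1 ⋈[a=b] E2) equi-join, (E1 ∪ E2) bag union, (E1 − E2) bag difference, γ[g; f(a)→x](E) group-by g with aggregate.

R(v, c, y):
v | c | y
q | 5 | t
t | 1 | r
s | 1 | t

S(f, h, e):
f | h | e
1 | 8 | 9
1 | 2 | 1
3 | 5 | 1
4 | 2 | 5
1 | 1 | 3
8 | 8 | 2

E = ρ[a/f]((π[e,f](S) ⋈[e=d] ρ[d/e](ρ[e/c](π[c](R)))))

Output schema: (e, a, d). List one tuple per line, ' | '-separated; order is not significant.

Stepwise |·|:
  S → 6
  π[e,f](S) → 6
  R → 3
  π[c](R) → 3
  ρ[e/c](π[c](R)) → 3
  ρ[d/e](ρ[e/c](π[c](R))) → 3
  (π[e,f](S) ⋈[e=d] ρ[d/e](ρ[e/c](π[c](R)))) → 5
  ρ[a/f]((π[e,f](S) ⋈[e=d] ρ[d/e](ρ[e/c](π[c](R))))) → 5

== RESULT ==
e | a | d
1 | 1 | 1
1 | 1 | 1
1 | 3 | 1
1 | 3 | 1
5 | 4 | 5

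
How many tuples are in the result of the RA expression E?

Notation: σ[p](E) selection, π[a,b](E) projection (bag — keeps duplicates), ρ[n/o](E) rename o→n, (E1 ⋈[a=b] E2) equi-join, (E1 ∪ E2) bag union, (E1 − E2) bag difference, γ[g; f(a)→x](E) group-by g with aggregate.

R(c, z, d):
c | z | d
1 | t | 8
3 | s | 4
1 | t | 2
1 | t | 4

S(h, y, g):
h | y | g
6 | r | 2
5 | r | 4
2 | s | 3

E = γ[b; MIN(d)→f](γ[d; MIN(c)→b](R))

Subexpression sizes:
  R → 4
  γ[d; MIN(c)→b](R) → 3
  γ[b; MIN(d)→f](γ[d; MIN(c)→b](R)) → 1

|E| = 1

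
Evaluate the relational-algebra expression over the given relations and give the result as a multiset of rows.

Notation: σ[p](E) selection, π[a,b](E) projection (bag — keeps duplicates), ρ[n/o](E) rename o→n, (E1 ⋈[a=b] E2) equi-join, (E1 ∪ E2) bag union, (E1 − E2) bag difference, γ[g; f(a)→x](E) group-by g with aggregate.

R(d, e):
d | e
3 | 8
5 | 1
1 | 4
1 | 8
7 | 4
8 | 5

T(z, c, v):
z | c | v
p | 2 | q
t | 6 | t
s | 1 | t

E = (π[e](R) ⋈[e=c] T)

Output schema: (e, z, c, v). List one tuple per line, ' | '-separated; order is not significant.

Subexpression sizes:
  R → 6
  π[e](R) → 6
  T → 3
  (π[e](R) ⋈[e=c] T) → 1

== RESULT ==
e | z | c | v
1 | s | 1 | t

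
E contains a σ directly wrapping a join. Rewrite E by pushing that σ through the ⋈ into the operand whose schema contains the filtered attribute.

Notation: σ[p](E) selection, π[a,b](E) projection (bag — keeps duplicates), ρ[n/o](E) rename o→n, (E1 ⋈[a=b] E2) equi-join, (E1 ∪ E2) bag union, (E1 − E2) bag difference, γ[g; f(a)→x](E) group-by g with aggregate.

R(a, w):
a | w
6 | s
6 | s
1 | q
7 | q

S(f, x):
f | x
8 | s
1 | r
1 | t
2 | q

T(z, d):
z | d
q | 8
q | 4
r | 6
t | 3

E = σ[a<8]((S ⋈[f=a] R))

σ filters on a, owned by the right side.
E' = (S ⋈[f=a] σ[a<8](R))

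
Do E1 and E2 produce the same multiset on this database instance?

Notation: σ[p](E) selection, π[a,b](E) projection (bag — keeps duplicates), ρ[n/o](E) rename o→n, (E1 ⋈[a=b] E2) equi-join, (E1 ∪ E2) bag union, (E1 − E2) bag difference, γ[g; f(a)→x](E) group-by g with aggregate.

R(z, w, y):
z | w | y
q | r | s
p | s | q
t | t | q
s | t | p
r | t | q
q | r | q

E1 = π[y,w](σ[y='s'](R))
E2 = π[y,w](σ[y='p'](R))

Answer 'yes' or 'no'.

E1 stepwise |·|:
  R → 6
  σ[y='s'](R) → 1
  π[y,w](σ[y='s'](R)) → 1
E2 stepwise |·|:
  R → 6
  σ[y='p'](R) → 1
  π[y,w](σ[y='p'](R)) → 1

E1 result:
y | w
s | r
E2 result:
y | w
p | t
Witness: ('s', 'r') appears 1× in E1 but 0× in E2.

no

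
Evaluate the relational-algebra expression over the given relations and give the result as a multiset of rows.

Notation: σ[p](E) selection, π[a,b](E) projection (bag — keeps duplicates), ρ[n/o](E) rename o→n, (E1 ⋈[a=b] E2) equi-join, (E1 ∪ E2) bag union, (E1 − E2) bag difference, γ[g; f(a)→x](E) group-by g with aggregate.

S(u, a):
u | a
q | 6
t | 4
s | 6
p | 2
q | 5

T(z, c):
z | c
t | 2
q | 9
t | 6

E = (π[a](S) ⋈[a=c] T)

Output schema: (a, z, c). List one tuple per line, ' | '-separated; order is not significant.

Stepwise |·|:
  S → 5
  π[a](S) → 5
  T → 3
  (π[a](S) ⋈[a=c] T) → 3

== RESULT ==
a | z | c
2 | t | 2
6 | t | 6
6 | t | 6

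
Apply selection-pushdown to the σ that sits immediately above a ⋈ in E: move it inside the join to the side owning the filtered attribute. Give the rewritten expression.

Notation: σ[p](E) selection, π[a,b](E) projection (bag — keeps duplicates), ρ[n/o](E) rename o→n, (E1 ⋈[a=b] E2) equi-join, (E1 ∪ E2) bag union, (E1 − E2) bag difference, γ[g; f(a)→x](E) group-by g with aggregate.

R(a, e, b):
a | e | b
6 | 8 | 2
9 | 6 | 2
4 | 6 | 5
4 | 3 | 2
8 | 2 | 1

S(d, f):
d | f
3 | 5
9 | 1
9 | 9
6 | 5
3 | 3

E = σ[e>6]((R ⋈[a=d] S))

σ filters on e, owned by the left side.
E' = (σ[e>6](R) ⋈[a=d] S)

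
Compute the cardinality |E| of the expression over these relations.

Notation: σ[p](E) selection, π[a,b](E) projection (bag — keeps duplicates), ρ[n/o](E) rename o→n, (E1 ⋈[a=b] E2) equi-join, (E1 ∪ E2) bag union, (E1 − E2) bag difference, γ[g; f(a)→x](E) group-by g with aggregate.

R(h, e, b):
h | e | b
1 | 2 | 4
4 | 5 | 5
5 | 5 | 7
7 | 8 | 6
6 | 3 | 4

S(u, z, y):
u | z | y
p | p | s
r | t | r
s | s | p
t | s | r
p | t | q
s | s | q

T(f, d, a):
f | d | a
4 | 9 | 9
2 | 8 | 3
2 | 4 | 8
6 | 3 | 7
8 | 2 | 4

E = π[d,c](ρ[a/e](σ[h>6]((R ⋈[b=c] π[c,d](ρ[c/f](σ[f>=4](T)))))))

Stepwise |·|:
  R → 5
  T → 5
  σ[f>=4](T) → 3
  ρ[c/f](σ[f>=4](T)) → 3
  π[c,d](ρ[c/f](σ[f>=4](T))) → 3
  (R ⋈[b=c] π[c,d](ρ[c/f](σ[f>=4](T)))) → 3
  σ[h>6]((R ⋈[b=c] π[c,d](ρ[c/f](σ[f>=4](T))))) → 1
  ρ[a/e](σ[h>6]((R ⋈[b=c] π[c,d](ρ[c/f](σ[f>=4](T)))))) → 1
  π[d,c](ρ[a/e](σ[h>6]((R ⋈[b=c] π[c,d](ρ[c/f](σ[f>=4](T))))))) → 1

|E| = 1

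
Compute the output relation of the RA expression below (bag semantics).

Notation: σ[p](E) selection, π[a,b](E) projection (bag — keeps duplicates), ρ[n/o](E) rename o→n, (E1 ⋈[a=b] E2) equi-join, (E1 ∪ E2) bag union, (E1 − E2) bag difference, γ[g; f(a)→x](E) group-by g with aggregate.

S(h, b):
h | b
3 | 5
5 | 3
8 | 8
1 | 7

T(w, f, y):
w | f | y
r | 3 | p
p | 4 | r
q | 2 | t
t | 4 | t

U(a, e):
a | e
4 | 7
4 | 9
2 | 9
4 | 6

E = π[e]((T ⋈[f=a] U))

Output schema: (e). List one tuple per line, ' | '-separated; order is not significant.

Per-node cardinality:
  T → 4
  U → 4
  (T ⋈[f=a] U) → 7
  π[e]((T ⋈[f=a] U)) → 7

== RESULT ==
e
6
6
7
7
9
9
9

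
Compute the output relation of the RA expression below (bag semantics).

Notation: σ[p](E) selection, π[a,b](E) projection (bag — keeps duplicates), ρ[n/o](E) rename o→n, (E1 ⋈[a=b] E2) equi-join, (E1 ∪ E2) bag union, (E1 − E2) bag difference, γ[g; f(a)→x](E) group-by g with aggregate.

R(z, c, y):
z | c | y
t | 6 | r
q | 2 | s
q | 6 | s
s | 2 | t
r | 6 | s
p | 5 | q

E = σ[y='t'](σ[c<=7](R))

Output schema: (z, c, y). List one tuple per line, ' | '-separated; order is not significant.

Subexpression sizes:
  R → 6
  σ[c<=7](R) → 6
  σ[y='t'](σ[c<=7](R)) → 1

== RESULT ==
z | c | y
s | 2 | t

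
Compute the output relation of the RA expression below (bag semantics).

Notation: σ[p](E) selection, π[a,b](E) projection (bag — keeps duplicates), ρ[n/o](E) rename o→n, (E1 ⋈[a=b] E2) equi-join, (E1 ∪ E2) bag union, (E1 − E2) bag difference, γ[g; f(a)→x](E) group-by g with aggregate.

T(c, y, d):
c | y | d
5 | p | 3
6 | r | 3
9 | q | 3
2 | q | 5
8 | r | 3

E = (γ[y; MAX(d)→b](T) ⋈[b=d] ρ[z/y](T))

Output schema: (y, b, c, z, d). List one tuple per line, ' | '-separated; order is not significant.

Per-node cardinality:
  T → 5
  γ[y; MAX(d)→b](T) → 3
  T → 5
  ρ[z/y](T) → 5
  (γ[y; MAX(d)→b](T) ⋈[b=d] ρ[z/y](T)) → 9

== RESULT ==
y | b | c | z | d
p | 3 | 5 | p | 3
p | 3 | 6 | r | 3
p | 3 | 8 | r | 3
p | 3 | 9 | q | 3
q | 5 | 2 | q | 5
r | 3 | 5 | p | 3
r | 3 | 6 | r | 3
r | 3 | 8 | r | 3
r | 3 | 9 | q | 3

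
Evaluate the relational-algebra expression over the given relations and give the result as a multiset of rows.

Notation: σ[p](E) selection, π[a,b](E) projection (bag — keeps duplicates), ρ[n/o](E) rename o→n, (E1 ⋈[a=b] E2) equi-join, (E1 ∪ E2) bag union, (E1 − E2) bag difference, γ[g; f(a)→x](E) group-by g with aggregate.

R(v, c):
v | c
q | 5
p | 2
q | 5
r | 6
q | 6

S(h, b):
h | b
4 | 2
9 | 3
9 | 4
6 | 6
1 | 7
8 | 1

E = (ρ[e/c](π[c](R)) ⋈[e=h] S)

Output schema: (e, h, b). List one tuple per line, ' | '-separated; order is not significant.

Stepwise |·|:
  R → 5
  π[c](R) → 5
  ρ[e/c](π[c](R)) → 5
  S → 6
  (ρ[e/c](π[c](R)) ⋈[e=h] S) → 2

== RESULT ==
e | h | b
6 | 6 | 6
6 | 6 | 6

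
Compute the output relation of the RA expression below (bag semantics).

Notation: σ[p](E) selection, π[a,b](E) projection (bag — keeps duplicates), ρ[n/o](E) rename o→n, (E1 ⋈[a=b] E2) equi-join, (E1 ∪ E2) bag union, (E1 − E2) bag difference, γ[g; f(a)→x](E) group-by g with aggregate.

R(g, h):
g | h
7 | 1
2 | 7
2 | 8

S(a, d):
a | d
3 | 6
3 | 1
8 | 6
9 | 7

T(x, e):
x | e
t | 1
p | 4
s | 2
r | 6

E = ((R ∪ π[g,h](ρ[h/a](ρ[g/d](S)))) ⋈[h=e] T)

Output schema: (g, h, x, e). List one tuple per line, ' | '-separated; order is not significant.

Row counts bottom-up:
  R → 3
  S → 4
  ρ[g/d](S) → 4
  ρ[h/a](ρ[g/d](S)) → 4
  π[g,h](ρ[h/a](ρ[g/d](S))) → 4
  (R ∪ π[g,h](ρ[h/a](ρ[g/d](S)))) → 7
  T → 4
  ((R ∪ π[g,h](ρ[h/a](ρ[g/d](S)))) ⋈[h=e] T) → 1

== RESULT ==
g | h | x | e
7 | 1 | t | 1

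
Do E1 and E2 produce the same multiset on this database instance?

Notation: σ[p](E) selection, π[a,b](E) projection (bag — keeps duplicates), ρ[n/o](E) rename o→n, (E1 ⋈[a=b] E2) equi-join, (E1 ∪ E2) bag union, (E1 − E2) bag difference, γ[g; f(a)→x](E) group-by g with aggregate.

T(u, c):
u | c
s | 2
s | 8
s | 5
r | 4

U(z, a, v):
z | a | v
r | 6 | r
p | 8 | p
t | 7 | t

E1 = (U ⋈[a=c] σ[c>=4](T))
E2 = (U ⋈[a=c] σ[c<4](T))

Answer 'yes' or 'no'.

E1 row counts bottom-up:
  U → 3
  T → 4
  σ[c>=4](T) → 3
  (U ⋈[a=c] σ[c>=4](T)) → 1
E2 row counts bottom-up:
  U → 3
  T → 4
  σ[c<4](T) → 1
  (U ⋈[a=c] σ[c<4](T)) → 0

E1 result:
z | a | v | u | c
p | 8 | p | s | 8
E2 result:
z | a | v | u | c
(0 rows)
Witness: ('p', 8, 'p', 's', 8) appears 1× in E1 but 0× in E2.

no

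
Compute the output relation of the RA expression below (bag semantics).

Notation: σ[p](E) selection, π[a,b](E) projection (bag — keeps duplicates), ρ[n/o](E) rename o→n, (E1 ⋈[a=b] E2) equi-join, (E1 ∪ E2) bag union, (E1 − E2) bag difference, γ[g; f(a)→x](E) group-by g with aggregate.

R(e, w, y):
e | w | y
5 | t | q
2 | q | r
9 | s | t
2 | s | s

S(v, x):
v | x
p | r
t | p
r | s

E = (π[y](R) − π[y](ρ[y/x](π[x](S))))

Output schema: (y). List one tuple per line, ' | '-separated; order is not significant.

Stepwise |·|:
  R → 4
  π[y](R) → 4
  S → 3
  π[x](S) → 3
  ρ[y/x](π[x](S)) → 3
  π[y](ρ[y/x](π[x](S))) → 3
  (π[y](R) − π[y](ρ[y/x](π[x](S)))) → 2

== RESULT ==
y
q
t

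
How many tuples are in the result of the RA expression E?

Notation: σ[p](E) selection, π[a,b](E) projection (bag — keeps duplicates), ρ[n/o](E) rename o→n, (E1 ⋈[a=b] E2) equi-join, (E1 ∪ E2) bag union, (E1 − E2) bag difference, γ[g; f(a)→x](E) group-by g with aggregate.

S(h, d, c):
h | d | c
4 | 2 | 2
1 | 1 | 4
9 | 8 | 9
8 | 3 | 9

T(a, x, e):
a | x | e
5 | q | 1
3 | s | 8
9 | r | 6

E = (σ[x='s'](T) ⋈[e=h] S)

Subexpression sizes:
  T → 3
  σ[x='s'](T) → 1
  S → 4
  (σ[x='s'](T) ⋈[e=h] S) → 1

|E| = 1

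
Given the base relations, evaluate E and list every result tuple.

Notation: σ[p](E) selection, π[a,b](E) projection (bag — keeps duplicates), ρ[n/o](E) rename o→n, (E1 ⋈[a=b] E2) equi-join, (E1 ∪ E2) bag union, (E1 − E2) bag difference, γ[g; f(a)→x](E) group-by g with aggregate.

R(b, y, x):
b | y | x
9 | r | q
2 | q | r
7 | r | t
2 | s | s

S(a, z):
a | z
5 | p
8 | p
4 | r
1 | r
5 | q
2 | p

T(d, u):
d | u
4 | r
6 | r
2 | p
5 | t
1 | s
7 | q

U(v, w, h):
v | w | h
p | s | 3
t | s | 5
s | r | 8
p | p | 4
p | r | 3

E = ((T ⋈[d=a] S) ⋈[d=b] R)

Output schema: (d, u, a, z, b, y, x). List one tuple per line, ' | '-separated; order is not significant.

Row counts bottom-up:
  T → 6
  S → 6
  (T ⋈[d=a] S) → 5
  R → 4
  ((T ⋈[d=a] S) ⋈[d=b] R) → 2

== RESULT ==
d | u | a | z | b | y | x
2 | p | 2 | p | 2 | q | r
2 | p | 2 | p | 2 | s | s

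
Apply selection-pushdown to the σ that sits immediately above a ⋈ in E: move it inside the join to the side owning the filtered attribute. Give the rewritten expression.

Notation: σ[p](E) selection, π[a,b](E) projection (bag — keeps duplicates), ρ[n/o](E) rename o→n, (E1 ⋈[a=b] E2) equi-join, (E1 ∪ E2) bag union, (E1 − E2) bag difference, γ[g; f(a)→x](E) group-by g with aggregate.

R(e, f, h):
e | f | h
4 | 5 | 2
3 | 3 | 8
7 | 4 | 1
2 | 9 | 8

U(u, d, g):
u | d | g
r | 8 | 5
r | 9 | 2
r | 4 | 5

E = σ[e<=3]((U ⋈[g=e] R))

σ filters on e, owned by the right side.
E' = (U ⋈[g=e] σ[e<=3](R))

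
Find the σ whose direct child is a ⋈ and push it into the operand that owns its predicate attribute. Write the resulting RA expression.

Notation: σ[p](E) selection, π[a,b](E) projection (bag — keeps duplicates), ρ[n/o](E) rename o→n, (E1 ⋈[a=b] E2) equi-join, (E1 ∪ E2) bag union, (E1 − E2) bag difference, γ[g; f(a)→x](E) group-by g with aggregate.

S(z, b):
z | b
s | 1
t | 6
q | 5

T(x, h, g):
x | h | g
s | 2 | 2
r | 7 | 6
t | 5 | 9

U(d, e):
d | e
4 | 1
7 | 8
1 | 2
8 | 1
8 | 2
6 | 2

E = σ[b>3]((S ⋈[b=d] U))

σ filters on b, owned by the left side.
E' = (σ[b>3](S) ⋈[b=d] U)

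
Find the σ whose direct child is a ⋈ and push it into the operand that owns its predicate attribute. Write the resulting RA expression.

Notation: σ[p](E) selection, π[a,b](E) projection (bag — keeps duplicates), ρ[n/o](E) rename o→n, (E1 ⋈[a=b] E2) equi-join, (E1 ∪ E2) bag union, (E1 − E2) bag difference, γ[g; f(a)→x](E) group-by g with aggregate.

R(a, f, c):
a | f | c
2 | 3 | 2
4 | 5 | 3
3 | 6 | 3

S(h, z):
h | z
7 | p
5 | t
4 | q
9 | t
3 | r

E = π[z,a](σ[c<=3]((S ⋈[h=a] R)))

σ filters on c, owned by the right side.
E' = π[z,a]((S ⋈[h=a] σ[c<=3](R)))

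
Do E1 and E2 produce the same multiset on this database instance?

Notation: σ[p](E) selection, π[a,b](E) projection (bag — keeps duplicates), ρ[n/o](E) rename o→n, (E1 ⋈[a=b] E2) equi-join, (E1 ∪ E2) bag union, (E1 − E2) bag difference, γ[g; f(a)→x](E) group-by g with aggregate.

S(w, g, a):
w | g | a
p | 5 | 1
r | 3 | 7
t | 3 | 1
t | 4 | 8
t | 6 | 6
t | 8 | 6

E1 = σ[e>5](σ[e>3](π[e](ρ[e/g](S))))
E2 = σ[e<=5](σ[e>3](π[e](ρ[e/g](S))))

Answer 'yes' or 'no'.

E1 row counts bottom-up:
  S → 6
  ρ[e/g](S) → 6
  π[e](ρ[e/g](S)) → 6
  σ[e>3](π[e](ρ[e/g](S))) → 4
  σ[e>5](σ[e>3](π[e](ρ[e/g](S)))) → 2
E2 row counts bottom-up:
  S → 6
  ρ[e/g](S) → 6
  π[e](ρ[e/g](S)) → 6
  σ[e>3](π[e](ρ[e/g](S))) → 4
  σ[e<=5](σ[e>3](π[e](ρ[e/g](S)))) → 2

E1 result:
e
6
8
E2 result:
e
4
5
Witness: (6,) appears 1× in E1 but 0× in E2.

no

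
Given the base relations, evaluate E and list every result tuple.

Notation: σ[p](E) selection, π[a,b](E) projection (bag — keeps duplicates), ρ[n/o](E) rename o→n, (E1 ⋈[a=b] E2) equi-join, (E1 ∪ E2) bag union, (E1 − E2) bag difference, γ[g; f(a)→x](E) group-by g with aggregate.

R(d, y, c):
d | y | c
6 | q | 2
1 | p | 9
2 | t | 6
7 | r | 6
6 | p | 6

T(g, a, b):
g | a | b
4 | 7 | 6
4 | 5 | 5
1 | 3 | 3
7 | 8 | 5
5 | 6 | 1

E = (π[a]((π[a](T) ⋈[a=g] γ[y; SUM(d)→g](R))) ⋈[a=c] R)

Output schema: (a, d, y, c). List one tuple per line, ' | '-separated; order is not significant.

Stepwise |·|:
  T → 5
  π[a](T) → 5
  R → 5
  γ[y; SUM(d)→g](R) → 4
  (π[a](T) ⋈[a=g] γ[y; SUM(d)→g](R)) → 3
  π[a]((π[a](T) ⋈[a=g] γ[y; SUM(d)→g](R))) → 3
  R → 5
  (π[a]((π[a](T) ⋈[a=g] γ[y; SUM(d)→g](R))) ⋈[a=c] R) → 3

== RESULT ==
a | d | y | c
6 | 2 | t | 6
6 | 6 | p | 6
6 | 7 | r | 6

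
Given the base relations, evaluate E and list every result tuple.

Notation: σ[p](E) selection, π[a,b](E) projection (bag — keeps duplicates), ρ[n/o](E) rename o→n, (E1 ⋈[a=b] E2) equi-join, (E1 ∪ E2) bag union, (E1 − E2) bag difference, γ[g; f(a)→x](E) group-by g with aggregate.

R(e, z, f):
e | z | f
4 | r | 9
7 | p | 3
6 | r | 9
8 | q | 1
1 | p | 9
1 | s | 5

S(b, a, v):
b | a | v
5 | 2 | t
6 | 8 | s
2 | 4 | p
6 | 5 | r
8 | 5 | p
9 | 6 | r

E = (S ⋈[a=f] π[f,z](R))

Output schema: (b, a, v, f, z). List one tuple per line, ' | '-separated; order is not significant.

Per-node cardinality:
  S → 6
  R → 6
  π[f,z](R) → 6
  (S ⋈[a=f] π[f,z](R)) → 2

== RESULT ==
b | a | v | f | z
6 | 5 | r | 5 | s
8 | 5 | p | 5 | s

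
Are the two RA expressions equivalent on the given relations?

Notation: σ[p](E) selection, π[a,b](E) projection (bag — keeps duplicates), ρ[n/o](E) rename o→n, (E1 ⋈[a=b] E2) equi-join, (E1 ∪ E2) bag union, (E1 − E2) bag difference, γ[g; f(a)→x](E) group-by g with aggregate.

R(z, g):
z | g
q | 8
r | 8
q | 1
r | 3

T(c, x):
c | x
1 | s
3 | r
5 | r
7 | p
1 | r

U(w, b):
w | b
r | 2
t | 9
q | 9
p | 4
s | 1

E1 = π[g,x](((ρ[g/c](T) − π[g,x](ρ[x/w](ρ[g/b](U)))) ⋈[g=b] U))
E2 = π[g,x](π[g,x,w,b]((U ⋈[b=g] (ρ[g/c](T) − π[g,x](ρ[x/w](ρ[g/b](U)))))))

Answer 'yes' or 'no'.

E1 stepwise |·|:
  T → 5
  ρ[g/c](T) → 5
  U → 5
  ρ[g/b](U) → 5
  ρ[x/w](ρ[g/b](U)) → 5
  π[g,x](ρ[x/w](ρ[g/b](U))) → 5
  (ρ[g/c](T) − π[g,x](ρ[x/w](ρ[g/b](U)))) → 4
  U → 5
  ((ρ[g/c](T) − π[g,x](ρ[x/w](ρ[g/b](U)))) ⋈[g=b] U) → 1
  π[g,x](((ρ[g/c](T) − π[g,x](ρ[x/w](ρ[g/b](U)))) ⋈[g=b] U)) → 1
E2 stepwise |·|:
  U → 5
  T → 5
  ρ[g/c](T) → 5
  U → 5
  ρ[g/b](U) → 5
  ρ[x/w](ρ[g/b](U)) → 5
  π[g,x](ρ[x/w](ρ[g/b](U))) → 5
  (ρ[g/c](T) − π[g,x](ρ[x/w](ρ[g/b](U)))) → 4
  (U ⋈[b=g] (ρ[g/c](T) − π[g,x](ρ[x/w](ρ[g/b](U))))) → 1
  π[g,x,w,b]((U ⋈[b=g] (ρ[g/c](T) − π[g,x](ρ[x/w](ρ[g/b](U)))))) → 1
  π[g,x](π[g,x,w,b]((U ⋈[b=g] (ρ[g/c](T) − π[g,x](ρ[x/w](ρ[g/b](U))))))) → 1

E1 and E2 produce the same multiset:
g | x
1 | r

yes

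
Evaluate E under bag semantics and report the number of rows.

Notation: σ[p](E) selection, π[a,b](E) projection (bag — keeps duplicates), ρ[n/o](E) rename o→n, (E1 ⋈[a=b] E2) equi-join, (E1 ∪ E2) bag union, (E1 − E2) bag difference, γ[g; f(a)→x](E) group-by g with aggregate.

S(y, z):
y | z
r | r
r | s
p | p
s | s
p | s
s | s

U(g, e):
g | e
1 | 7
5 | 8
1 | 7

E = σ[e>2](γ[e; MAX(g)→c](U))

Row counts bottom-up:
  U → 3
  γ[e; MAX(g)→c](U) → 2
  σ[e>2](γ[e; MAX(g)→c](U)) → 2

|E| = 2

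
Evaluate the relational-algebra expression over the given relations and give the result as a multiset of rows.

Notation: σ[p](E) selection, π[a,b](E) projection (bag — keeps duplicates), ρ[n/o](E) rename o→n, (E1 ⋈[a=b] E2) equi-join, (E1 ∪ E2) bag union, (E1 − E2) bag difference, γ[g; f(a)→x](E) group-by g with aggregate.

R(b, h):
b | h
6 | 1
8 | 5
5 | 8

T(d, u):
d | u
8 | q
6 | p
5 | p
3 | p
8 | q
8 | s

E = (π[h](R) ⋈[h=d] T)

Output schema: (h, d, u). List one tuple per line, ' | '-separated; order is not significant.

Subexpression sizes:
  R → 3
  π[h](R) → 3
  T → 6
  (π[h](R) ⋈[h=d] T) → 4

== RESULT ==
h | d | u
5 | 5 | p
8 | 8 | q
8 | 8 | q
8 | 8 | s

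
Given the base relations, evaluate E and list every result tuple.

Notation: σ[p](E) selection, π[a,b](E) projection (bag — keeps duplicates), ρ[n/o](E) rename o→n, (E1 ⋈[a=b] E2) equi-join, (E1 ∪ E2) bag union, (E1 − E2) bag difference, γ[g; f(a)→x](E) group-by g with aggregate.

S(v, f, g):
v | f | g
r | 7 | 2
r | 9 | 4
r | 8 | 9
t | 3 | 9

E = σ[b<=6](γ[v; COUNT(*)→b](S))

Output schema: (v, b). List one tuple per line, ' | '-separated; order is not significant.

Subexpression sizes:
  S → 4
  γ[v; COUNT(*)→b](S) → 2
  σ[b<=6](γ[v; COUNT(*)→b](S)) → 2

== RESULT ==
v | b
r | 3
t | 1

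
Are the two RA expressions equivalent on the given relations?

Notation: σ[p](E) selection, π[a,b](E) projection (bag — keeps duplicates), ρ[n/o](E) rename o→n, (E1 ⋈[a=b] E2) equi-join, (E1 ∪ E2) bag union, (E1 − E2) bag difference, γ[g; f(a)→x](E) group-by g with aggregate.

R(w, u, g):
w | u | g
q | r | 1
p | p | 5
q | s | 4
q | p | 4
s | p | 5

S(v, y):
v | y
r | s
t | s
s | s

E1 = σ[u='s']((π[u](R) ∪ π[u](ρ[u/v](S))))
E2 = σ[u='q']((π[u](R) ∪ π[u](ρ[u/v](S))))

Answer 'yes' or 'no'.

E1 row counts bottom-up:
  R → 5
  π[u](R) → 5
  S → 3
  ρ[u/v](S) → 3
  π[u](ρ[u/v](S)) → 3
  (π[u](R) ∪ π[u](ρ[u/v](S))) → 8
  σ[u='s']((π[u](R) ∪ π[u](ρ[u/v](S)))) → 2
E2 row counts bottom-up:
  R → 5
  π[u](R) → 5
  S → 3
  ρ[u/v](S) → 3
  π[u](ρ[u/v](S)) → 3
  (π[u](R) ∪ π[u](ρ[u/v](S))) → 8
  σ[u='q']((π[u](R) ∪ π[u](ρ[u/v](S)))) → 0

E1 result:
u
s
s
E2 result:
u
(0 rows)
Witness: ('s',) appears 2× in E1 but 0× in E2.

no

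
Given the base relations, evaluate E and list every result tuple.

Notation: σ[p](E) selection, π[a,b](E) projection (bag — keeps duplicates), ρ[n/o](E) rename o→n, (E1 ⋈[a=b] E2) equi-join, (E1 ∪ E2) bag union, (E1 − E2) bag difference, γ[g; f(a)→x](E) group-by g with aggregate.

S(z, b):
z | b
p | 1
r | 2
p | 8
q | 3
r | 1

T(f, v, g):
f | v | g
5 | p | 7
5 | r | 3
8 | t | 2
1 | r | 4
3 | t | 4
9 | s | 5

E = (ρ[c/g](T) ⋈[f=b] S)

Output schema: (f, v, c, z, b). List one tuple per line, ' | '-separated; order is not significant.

Row counts bottom-up:
  T → 6
  ρ[c/g](T) → 6
  S → 5
  (ρ[c/g](T) ⋈[f=b] S) → 4

== RESULT ==
f | v | c | z | b
1 | r | 4 | p | 1
1 | r | 4 | r | 1
3 | t | 4 | q | 3
8 | t | 2 | p | 8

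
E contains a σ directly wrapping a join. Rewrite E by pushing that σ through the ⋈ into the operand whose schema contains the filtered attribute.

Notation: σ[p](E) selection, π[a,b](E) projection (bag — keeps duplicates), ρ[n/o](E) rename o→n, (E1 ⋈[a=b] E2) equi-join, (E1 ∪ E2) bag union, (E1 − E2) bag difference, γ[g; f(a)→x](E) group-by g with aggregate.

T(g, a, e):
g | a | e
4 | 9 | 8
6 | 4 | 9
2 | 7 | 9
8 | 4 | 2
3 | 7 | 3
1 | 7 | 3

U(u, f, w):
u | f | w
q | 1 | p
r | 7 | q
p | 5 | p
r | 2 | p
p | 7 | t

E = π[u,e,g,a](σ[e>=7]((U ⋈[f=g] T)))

σ filters on e, owned by the right side.
E' = π[u,e,g,a]((U ⋈[f=g] σ[e>=7](T)))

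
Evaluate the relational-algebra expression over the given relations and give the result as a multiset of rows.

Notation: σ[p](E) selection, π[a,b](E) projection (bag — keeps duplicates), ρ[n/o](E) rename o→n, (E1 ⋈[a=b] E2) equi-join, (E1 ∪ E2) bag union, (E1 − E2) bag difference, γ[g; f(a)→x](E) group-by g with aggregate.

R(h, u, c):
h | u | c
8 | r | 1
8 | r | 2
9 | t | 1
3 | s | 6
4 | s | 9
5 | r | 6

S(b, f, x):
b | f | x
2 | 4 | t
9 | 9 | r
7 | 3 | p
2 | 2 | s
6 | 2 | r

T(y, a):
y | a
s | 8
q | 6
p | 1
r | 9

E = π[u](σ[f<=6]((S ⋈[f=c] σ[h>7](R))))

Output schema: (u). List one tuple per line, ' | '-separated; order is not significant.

Per-node cardinality:
  S → 5
  R → 6
  σ[h>7](R) → 3
  (S ⋈[f=c] σ[h>7](R)) → 2
  σ[f<=6]((S ⋈[f=c] σ[h>7](R))) → 2
  π[u](σ[f<=6]((S ⋈[f=c] σ[h>7](R)))) → 2

== RESULT ==
u
r
r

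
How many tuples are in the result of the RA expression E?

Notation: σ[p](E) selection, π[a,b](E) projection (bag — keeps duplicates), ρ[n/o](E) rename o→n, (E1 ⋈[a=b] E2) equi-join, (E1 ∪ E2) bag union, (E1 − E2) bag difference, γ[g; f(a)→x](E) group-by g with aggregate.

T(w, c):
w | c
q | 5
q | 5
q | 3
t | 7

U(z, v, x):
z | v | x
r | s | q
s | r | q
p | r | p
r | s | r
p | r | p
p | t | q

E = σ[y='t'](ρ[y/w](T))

Per-node cardinality:
  T → 4
  ρ[y/w](T) → 4
  σ[y='t'](ρ[y/w](T)) → 1

|E| = 1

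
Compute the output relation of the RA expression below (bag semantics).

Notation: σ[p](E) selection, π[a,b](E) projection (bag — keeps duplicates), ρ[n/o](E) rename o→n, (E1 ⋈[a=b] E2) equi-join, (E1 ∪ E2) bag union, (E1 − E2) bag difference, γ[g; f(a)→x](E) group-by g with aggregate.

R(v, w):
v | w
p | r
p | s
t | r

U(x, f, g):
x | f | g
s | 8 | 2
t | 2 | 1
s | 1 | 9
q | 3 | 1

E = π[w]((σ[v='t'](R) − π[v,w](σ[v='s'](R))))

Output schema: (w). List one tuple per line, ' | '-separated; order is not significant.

Row counts bottom-up:
  R → 3
  σ[v='t'](R) → 1
  R → 3
  σ[v='s'](R) → 0
  π[v,w](σ[v='s'](R)) → 0
  (σ[v='t'](R) − π[v,w](σ[v='s'](R))) → 1
  π[w]((σ[v='t'](R) − π[v,w](σ[v='s'](R)))) → 1

== RESULT ==
w
r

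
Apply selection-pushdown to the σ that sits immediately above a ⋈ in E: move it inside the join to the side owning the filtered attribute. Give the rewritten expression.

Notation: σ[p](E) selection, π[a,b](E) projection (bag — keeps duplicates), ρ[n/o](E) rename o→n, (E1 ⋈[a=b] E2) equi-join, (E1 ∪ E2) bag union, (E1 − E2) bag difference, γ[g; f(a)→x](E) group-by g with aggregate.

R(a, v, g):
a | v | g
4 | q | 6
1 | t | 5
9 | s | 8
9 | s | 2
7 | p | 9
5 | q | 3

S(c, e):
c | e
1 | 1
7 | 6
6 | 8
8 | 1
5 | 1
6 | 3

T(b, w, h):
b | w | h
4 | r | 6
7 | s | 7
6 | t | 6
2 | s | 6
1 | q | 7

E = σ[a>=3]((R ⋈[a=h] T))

σ filters on a, owned by the left side.
E' = (σ[a>=3](R) ⋈[a=h] T)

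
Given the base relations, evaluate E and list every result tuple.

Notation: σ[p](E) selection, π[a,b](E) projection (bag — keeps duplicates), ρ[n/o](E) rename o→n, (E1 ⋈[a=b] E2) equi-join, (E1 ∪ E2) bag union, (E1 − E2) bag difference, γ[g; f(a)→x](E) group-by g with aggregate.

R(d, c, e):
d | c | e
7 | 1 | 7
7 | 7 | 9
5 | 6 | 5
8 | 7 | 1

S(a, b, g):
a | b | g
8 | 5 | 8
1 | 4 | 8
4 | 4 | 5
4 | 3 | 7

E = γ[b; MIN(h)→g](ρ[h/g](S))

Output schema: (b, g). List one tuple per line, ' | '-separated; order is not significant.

Row counts bottom-up:
  S → 4
  ρ[h/g](S) → 4
  γ[b; MIN(h)→g](ρ[h/g](S)) → 3

== RESULT ==
b | g
3 | 7
4 | 5
5 | 8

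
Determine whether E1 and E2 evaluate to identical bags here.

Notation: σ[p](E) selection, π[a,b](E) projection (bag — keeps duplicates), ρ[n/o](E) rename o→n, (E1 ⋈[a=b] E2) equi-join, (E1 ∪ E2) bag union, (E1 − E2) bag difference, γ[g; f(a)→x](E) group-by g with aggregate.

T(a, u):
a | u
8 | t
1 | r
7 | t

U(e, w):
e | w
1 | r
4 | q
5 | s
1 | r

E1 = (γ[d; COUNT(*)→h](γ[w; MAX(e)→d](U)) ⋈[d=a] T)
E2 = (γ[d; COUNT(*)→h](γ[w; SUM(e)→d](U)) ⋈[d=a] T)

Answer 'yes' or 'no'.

E1 row counts bottom-up:
  U → 4
  γ[w; MAX(e)→d](U) → 3
  γ[d; COUNT(*)→h](γ[w; MAX(e)→d](U)) → 3
  T → 3
  (γ[d; COUNT(*)→h](γ[w; MAX(e)→d](U)) ⋈[d=a] T) → 1
E2 row counts bottom-up:
  U → 4
  γ[w; SUM(e)→d](U) → 3
  γ[d; COUNT(*)→h](γ[w; SUM(e)→d](U)) → 3
  T → 3
  (γ[d; COUNT(*)→h](γ[w; SUM(e)→d](U)) ⋈[d=a] T) → 0

E1 result:
d | h | a | u
1 | 1 | 1 | r
E2 result:
d | h | a | u
(0 rows)
Witness: (1, 1, 1, 'r') appears 1× in E1 but 0× in E2.

no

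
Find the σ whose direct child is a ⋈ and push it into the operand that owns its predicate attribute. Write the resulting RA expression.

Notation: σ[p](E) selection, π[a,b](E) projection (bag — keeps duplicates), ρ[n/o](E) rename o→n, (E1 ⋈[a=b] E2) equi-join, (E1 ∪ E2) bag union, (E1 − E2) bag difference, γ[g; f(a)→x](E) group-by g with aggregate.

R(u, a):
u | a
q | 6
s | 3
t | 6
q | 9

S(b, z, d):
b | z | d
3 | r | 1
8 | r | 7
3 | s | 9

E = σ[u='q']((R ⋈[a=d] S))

σ filters on u, owned by the left side.
E' = (σ[u='q'](R) ⋈[a=d] S)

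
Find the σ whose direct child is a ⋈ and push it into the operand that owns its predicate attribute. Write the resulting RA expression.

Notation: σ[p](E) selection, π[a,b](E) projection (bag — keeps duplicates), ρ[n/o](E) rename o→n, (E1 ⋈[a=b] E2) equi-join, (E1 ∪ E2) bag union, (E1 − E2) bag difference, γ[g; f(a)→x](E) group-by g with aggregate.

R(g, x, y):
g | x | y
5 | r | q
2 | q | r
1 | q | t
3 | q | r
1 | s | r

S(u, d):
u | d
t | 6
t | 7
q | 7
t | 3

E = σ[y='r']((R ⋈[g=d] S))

σ filters on y, owned by the left side.
E' = (σ[y='r'](R) ⋈[g=d] S)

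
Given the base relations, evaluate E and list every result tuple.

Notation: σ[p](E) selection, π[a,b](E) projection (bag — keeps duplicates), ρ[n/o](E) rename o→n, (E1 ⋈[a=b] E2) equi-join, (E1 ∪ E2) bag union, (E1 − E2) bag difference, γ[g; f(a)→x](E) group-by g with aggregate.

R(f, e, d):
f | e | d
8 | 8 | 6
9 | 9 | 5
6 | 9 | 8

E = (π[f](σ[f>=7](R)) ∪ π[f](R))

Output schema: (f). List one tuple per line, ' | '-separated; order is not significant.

Subexpression sizes:
  R → 3
  σ[f>=7](R) → 2
  π[f](σ[f>=7](R)) → 2
  R → 3
  π[f](R) → 3
  (π[f](σ[f>=7](R)) ∪ π[f](R)) → 5

== RESULT ==
f
6
8
8
9
9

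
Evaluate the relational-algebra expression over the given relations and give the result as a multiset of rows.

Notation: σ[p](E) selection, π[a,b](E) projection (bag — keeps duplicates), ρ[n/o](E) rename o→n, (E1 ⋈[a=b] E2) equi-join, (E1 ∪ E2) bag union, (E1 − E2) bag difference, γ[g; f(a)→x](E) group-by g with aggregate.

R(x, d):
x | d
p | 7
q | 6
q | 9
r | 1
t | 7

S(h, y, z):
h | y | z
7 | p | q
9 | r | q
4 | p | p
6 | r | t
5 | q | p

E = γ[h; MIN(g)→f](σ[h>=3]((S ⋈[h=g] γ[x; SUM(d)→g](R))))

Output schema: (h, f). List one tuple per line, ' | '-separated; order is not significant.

Row counts bottom-up:
  S → 5
  R → 5
  γ[x; SUM(d)→g](R) → 4
  (S ⋈[h=g] γ[x; SUM(d)→g](R)) → 2
  σ[h>=3]((S ⋈[h=g] γ[x; SUM(d)→g](R))) → 2
  γ[h; MIN(g)→f](σ[h>=3]((S ⋈[h=g] γ[x; SUM(d)→g](R)))) → 1

== RESULT ==
h | f
7 | 7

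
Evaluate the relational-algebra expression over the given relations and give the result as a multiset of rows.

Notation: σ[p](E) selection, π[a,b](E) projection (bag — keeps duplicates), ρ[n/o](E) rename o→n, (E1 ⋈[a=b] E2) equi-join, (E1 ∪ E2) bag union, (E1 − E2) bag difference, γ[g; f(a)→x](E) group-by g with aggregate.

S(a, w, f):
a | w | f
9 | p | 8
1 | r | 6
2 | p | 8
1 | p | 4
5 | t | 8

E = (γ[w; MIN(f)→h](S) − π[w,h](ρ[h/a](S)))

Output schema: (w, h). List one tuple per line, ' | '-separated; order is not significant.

Row counts bottom-up:
  S → 5
  γ[w; MIN(f)→h](S) → 3
  S → 5
  ρ[h/a](S) → 5
  π[w,h](ρ[h/a](S)) → 5
  (γ[w; MIN(f)→h](S) − π[w,h](ρ[h/a](S))) → 3

== RESULT ==
w | h
p | 4
r | 6
t | 8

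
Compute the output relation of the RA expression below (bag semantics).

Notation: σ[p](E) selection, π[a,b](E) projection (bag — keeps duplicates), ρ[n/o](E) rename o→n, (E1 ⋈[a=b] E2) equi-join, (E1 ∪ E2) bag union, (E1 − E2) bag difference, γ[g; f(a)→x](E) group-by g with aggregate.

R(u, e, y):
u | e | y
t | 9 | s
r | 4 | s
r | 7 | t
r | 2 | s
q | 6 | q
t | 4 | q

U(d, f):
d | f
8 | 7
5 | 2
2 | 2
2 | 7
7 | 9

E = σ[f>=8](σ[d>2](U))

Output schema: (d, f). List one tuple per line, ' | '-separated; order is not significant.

Subexpression sizes:
  U → 5
  σ[d>2](U) → 3
  σ[f>=8](σ[d>2](U)) → 1

== RESULT ==
d | f
7 | 9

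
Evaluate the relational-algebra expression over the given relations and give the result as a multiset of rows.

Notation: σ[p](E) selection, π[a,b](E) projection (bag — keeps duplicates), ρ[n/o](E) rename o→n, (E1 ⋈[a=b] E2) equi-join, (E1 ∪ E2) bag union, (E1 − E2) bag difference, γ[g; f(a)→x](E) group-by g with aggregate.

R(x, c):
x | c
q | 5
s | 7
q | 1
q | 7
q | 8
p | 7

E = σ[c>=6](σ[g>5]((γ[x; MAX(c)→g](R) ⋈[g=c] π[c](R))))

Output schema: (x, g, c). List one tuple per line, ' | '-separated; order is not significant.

Subexpression sizes:
  R → 6
  γ[x; MAX(c)→g](R) → 3
  R → 6
  π[c](R) → 6
  (γ[x; MAX(c)→g](R) ⋈[g=c] π[c](R)) → 7
  σ[g>5]((γ[x; MAX(c)→g](R) ⋈[g=c] π[c](R))) → 7
  σ[c>=6](σ[g>5]((γ[x; MAX(c)→g](R) ⋈[g=c] π[c](R)))) → 7

== RESULT ==
x | g | c
p | 7 | 7
p | 7 | 7
p | 7 | 7
q | 8 | 8
s | 7 | 7
s | 7 | 7
s | 7 | 7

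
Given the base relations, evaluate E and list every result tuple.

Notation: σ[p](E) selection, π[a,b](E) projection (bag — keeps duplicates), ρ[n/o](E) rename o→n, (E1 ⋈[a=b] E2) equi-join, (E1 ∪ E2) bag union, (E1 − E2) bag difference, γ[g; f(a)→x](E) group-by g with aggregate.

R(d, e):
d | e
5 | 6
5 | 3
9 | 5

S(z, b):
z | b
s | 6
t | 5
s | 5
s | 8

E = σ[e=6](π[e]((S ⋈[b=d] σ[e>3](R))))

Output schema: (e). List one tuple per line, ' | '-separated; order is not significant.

Row counts bottom-up:
  S → 4
  R → 3
  σ[e>3](R) → 2
  (S ⋈[b=d] σ[e>3](R)) → 2
  π[e]((S ⋈[b=d] σ[e>3](R))) → 2
  σ[e=6](π[e]((S ⋈[b=d] σ[e>3](R)))) → 2

== RESULT ==
e
6
6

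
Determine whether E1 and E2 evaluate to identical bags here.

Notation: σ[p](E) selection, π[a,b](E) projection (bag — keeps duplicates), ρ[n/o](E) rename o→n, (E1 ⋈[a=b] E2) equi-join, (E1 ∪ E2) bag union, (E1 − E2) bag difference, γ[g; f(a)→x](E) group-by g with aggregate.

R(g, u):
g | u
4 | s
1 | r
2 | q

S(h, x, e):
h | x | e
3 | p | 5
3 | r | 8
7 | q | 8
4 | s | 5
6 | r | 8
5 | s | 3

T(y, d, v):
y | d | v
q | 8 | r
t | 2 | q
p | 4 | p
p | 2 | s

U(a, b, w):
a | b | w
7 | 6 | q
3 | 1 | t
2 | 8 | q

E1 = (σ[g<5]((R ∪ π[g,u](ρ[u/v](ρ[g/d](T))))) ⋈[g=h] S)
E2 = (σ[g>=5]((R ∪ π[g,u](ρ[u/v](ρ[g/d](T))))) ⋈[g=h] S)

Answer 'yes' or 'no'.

E1 subexpression sizes:
  R → 3
  T → 4
  ρ[g/d](T) → 4
  ρ[u/v](ρ[g/d](T)) → 4
  π[g,u](ρ[u/v](ρ[g/d](T))) → 4
  (R ∪ π[g,u](ρ[u/v](ρ[g/d](T)))) → 7
  σ[g<5]((R ∪ π[g,u](ρ[u/v](ρ[g/d](T))))) → 6
  S → 6
  (σ[g<5]((R ∪ π[g,u](ρ[u/v](ρ[g/d](T))))) ⋈[g=h] S) → 2
E2 subexpression sizes:
  R → 3
  T → 4
  ρ[g/d](T) → 4
  ρ[u/v](ρ[g/d](T)) → 4
  π[g,u](ρ[u/v](ρ[g/d](T))) → 4
  (R ∪ π[g,u](ρ[u/v](ρ[g/d](T)))) → 7
  σ[g>=5]((R ∪ π[g,u](ρ[u/v](ρ[g/d](T))))) → 1
  S → 6
  (σ[g>=5]((R ∪ π[g,u](ρ[u/v](ρ[g/d](T))))) ⋈[g=h] S) → 0

E1 result:
g | u | h | x | e
4 | p | 4 | s | 5
4 | s | 4 | s | 5
E2 result:
g | u | h | x | e
(0 rows)
Witness: (4, 's', 4, 's', 5) appears 1× in E1 but 0× in E2.

no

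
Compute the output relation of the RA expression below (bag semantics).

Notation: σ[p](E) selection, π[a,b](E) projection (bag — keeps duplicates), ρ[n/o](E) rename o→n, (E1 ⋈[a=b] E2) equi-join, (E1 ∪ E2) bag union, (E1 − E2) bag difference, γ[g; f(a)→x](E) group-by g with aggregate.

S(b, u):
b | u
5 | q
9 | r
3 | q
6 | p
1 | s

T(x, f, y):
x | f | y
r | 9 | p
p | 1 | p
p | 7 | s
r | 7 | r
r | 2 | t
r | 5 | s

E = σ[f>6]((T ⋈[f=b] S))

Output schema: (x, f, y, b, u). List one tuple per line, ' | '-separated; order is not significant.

Row counts bottom-up:
  T → 6
  S → 5
  (T ⋈[f=b] S) → 3
  σ[f>6]((T ⋈[f=b] S)) → 1

== RESULT ==
x | f | y | b | u
r | 9 | p | 9 | r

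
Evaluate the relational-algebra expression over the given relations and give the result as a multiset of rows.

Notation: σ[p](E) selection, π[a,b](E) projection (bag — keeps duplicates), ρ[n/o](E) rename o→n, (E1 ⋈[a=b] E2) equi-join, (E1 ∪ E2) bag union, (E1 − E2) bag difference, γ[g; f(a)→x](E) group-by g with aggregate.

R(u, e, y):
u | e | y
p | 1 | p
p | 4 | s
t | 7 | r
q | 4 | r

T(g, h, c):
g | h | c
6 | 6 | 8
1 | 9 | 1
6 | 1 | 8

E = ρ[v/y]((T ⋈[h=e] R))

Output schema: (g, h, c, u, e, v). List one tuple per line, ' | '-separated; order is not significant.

Per-node cardinality:
  T → 3
  R → 4
  (T ⋈[h=e] R) → 1
  ρ[v/y]((T ⋈[h=e] R)) → 1

== RESULT ==
g | h | c | u | e | v
6 | 1 | 8 | p | 1 | p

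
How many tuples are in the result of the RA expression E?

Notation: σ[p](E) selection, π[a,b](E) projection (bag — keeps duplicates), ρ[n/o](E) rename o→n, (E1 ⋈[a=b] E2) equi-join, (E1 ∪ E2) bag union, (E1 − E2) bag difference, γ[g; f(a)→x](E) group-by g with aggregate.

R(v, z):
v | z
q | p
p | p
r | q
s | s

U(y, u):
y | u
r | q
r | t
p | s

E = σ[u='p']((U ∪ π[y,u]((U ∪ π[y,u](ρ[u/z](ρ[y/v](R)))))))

Row counts bottom-up:
  U → 3
  U → 3
  R → 4
  ρ[y/v](R) → 4
  ρ[u/z](ρ[y/v](R)) → 4
  π[y,u](ρ[u/z](ρ[y/v](R))) → 4
  (U ∪ π[y,u](ρ[u/z](ρ[y/v](R)))) → 7
  π[y,u]((U ∪ π[y,u](ρ[u/z](ρ[y/v](R))))) → 7
  (U ∪ π[y,u]((U ∪ π[y,u](ρ[u/z](ρ[y/v](R)))))) → 10
  σ[u='p']((U ∪ π[y,u]((U ∪ π[y,u](ρ[u/z](ρ[y/v](R))))))) → 2

|E| = 2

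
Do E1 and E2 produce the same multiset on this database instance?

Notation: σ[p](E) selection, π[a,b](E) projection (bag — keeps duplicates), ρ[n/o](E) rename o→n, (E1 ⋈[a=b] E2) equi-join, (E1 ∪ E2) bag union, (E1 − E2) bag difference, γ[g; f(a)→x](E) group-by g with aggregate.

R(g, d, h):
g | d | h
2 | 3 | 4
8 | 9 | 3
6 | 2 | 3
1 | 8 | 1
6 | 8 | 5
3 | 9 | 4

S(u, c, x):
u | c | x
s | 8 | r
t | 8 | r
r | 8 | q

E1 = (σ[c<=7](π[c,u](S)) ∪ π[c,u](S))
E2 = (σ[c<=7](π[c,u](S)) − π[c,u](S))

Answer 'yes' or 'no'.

E1 row counts bottom-up:
  S → 3
  π[c,u](S) → 3
  σ[c<=7](π[c,u](S)) → 0
  S → 3
  π[c,u](S) → 3
  (σ[c<=7](π[c,u](S)) ∪ π[c,u](S)) → 3
E2 row counts bottom-up:
  S → 3
  π[c,u](S) → 3
  σ[c<=7](π[c,u](S)) → 0
  S → 3
  π[c,u](S) → 3
  (σ[c<=7](π[c,u](S)) − π[c,u](S)) → 0

E1 result:
c | u
8 | r
8 | s
8 | t
E2 result:
c | u
(0 rows)
Witness: (8, 't') appears 1× in E1 but 0× in E2.

no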